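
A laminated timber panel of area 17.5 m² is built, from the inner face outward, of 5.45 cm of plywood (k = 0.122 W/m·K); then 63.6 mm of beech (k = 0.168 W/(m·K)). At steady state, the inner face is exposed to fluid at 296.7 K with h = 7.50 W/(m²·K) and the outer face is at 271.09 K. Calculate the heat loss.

Q = 468 W

Resistance network (inner→outer):
  R_conv,in = 1/(hA) = 1/(7.50·17.5) = 0.007619 K/W
  R_plywood = L/(kA) = 0.0545/(0.122·17.5) = 0.02553 K/W
  R_beech = L/(kA) = 0.0636/(0.168·17.5) = 0.02163 K/W
ΣR = 0.007619 + 0.02553 + 0.02163 = 0.05478 K/W
Q = ΔT/ΣR = (296.7 K − 271.09 K)/0.05478 = 468 W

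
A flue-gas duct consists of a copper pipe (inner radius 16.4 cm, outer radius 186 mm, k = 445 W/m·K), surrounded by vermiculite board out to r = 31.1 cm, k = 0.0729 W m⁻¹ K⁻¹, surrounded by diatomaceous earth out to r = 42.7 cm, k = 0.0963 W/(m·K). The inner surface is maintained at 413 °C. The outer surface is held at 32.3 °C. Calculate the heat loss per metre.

Q' = 231 W/m

Series thermal resistances, inner to outer:
  R'_copper = ln(0.186/0.164)/(2πk) = 0.1259/(2π·445) = 4.502×10^-5 m·K/W
  R'_vermiculite board = ln(0.311/0.186)/(2πk) = 0.5140/(2π·0.0729) = 1.122 m·K/W
  R'_diatomaceous earth = ln(0.427/0.311)/(2πk) = 0.3170/(2π·0.0963) = 0.5239 m·K/W
ΣR = 4.502×10^-5 + 1.122 + 0.5239 = 1.646 m·K/W
Q' = ΔT/ΣR = (413 °C − 32.3 °C)/1.646 = 231 W/m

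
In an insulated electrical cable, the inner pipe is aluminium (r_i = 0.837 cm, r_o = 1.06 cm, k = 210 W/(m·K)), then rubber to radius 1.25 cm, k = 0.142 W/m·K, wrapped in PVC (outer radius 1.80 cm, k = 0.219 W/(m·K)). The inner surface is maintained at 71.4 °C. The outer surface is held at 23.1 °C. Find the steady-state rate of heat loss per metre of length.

Q' = 107 W/m

Series thermal resistances, inner to outer:
  R'_aluminium = ln(0.0106/0.00837)/(2πk) = 0.2362/(2π·210) = 1.790×10^-4 m·K/W
  R'_rubber = ln(0.0125/0.0106)/(2πk) = 0.1649/(2π·0.142) = 0.1848 m·K/W
  R'_PVC = ln(0.0180/0.0125)/(2πk) = 0.3646/(2π·0.219) = 0.2650 m·K/W
ΣR = 1.790×10^-4 + 0.1848 + 0.2650 = 0.4500 m·K/W
Q' = ΔT/ΣR = (71.4 °C − 23.1 °C)/0.4500 = 107 W/m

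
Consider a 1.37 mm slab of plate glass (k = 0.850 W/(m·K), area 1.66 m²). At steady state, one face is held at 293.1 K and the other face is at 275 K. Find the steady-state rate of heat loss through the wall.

Q = 18.6 kW

Q = kA·ΔT/L = 0.850 × 1.66 × |293.1 K − 275 K| / 0.00137 = 18600 W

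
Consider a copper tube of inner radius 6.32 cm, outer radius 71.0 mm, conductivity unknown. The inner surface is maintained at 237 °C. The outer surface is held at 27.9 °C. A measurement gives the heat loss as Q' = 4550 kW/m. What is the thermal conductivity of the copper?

k = 403 W/m·K

ΣR = ΔT/Q' = |237 − 27.9|/4.55×10^6 = 4.596×10^-5 m·K/W
ln(r₂/r₁)/(2πk) = 4.596×10^-5 ⇒ k = 0.1164/(2π·4.596×10^-5) = 403 W/m·K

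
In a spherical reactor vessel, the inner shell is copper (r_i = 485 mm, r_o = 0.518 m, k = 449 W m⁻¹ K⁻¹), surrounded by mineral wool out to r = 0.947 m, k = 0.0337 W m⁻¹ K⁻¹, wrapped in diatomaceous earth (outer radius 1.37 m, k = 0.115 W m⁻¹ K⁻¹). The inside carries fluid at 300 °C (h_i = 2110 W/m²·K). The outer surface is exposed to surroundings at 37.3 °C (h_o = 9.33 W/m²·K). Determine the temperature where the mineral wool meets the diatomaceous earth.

Treat each layer as a resistance in series:
  R_conv,in = 1/(4πr²h) = 1/(4π·0.485²·2110) = 1.603×10^-4 K/W
  R_copper = (1/0.485 − 1/0.518)/(4πk) = 0.1314/(4π·449) = 2.328×10^-5 K/W
  R_mineral wool = (1/0.518 − 1/0.947)/(4πk) = 0.8745/(4π·0.0337) = 2.065 K/W
  R_diatomaceous earth = (1/0.947 − 1/1.37)/(4πk) = 0.3260/(4π·0.115) = 0.2256 K/W
  R_conv,out = 1/(4πr²h) = 1/(4π·1.37²·9.33) = 0.004544 K/W
ΣR = 1.603×10^-4 + 2.328×10^-5 + 2.065 + 0.2256 + 0.004544 = 2.295 K/W
Q = ΔT/ΣR = (300 °C − 37.3 °C)/2.295 = 114.5 W
From the inner boundary to the mineral wool/diatomaceous earth interface, ΣR_partial = 2.065 K/W.
T_interface = T_in − Q·ΣR_partial = 300 °C − (114.5)(2.065) = 63.6 °C

T = 63.6 °C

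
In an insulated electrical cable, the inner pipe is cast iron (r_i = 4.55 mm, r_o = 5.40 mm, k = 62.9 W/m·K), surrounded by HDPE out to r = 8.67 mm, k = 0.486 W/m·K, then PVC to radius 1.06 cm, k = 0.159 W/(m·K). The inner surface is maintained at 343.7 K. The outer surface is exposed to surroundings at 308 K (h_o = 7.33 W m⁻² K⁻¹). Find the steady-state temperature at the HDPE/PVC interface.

T = 341.4 K

Resistance network (inner→outer):
  R'_cast iron = ln(0.00540/0.00455)/(2πk) = 0.1713/(2π·62.9) = 4.334×10^-4 m·K/W
  R'_HDPE = ln(0.00867/0.00540)/(2πk) = 0.4735/(2π·0.486) = 0.1551 m·K/W
  R'_PVC = ln(0.0106/0.00867)/(2πk) = 0.2010/(2π·0.159) = 0.2012 m·K/W
  R'_conv,out = 1/(2πr h) = 1/(2π·0.0106·7.33) = 2.048 m·K/W
ΣR = 4.334×10^-4 + 0.1551 + 0.2012 + 2.048 = 2.405 m·K/W
Q' = ΔT/ΣR = (343.7 K − 308 K)/2.405 = 14.84 W/m
From the inner boundary to the HDPE/PVC interface, ΣR_partial = 0.1555 m·K/W.
T_interface = T_in − Q'·ΣR_partial = 343.7 K − (14.84)(0.1555) = 341.4 K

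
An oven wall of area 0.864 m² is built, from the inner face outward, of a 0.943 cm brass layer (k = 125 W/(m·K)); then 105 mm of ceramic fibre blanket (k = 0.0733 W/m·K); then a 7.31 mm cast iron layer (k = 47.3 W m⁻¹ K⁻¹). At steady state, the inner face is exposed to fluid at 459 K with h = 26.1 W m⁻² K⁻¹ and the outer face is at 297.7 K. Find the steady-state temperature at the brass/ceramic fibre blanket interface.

Series thermal resistances, inner to outer:
  R_conv,in = 1/(hA) = 1/(26.1·0.864) = 0.04435 K/W
  R_brass = L/(kA) = 0.00943/(125·0.864) = 8.731×10^-5 K/W
  R_ceramic fibre blanket = L/(kA) = 0.105/(0.0733·0.864) = 1.658 K/W
  R_cast iron = L/(kA) = 0.00731/(47.3·0.864) = 1.789×10^-4 K/W
ΣR = 0.04435 + 8.731×10^-5 + 1.658 + 1.789×10^-4 = 1.703 K/W
Q = ΔT/ΣR = (459 K − 297.7 K)/1.703 = 94.72 W
From the inner boundary to the brass/ceramic fibre blanket interface, ΣR_partial = 0.04444 K/W.
T_interface = T_in − Q·ΣR_partial = 459 K − (94.72)(0.04444) = 455 K

T = 455 K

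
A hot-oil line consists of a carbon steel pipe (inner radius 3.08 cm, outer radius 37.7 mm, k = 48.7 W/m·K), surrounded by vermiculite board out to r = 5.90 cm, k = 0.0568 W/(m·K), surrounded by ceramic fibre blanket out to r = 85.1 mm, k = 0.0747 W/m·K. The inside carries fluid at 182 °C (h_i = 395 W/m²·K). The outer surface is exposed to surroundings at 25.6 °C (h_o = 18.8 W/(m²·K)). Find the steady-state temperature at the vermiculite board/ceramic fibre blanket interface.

Resistance network (inner→outer):
  R'_conv,in = 1/(2πr h) = 1/(2π·0.0308·395) = 0.01308 m·K/W
  R'_carbon steel = ln(0.0377/0.0308)/(2πk) = 0.2021/(2π·48.7) = 6.606×10^-4 m·K/W
  R'_vermiculite board = ln(0.0590/0.0377)/(2πk) = 0.4479/(2π·0.0568) = 1.255 m·K/W
  R'_ceramic fibre blanket = ln(0.0851/0.0590)/(2πk) = 0.3663/(2π·0.0747) = 0.7804 m·K/W
  R'_conv,out = 1/(2πr h) = 1/(2π·0.0851·18.8) = 0.09948 m·K/W
ΣR = 0.01308 + 6.606×10^-4 + 1.255 + 0.7804 + 0.09948 = 2.149 m·K/W
Q' = ΔT/ΣR = (182 °C − 25.6 °C)/2.149 = 72.78 W/m
From the inner boundary to the vermiculite board/ceramic fibre blanket interface, ΣR_partial = 1.269 m·K/W.
T_interface = T_in − Q'·ΣR_partial = 182 °C − (72.78)(1.269) = 89.6 °C

T = 89.6 °C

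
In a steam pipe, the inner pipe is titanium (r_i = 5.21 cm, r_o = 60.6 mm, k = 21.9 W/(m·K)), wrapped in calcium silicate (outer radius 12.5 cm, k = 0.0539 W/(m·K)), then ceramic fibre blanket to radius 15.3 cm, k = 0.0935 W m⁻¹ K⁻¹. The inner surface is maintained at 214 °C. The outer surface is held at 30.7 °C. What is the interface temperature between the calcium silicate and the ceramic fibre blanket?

T = 56.1 °C

Series thermal resistances, inner to outer:
  R'_titanium = ln(0.0606/0.0521)/(2πk) = 0.1511/(2π·21.9) = 0.001098 m·K/W
  R'_calcium silicate = ln(0.125/0.0606)/(2πk) = 0.7240/(2π·0.0539) = 2.138 m·K/W
  R'_ceramic fibre blanket = ln(0.153/0.125)/(2πk) = 0.2021/(2π·0.0935) = 0.3441 m·K/W
ΣR = 0.001098 + 2.138 + 0.3441 = 2.483 m·K/W
Q' = ΔT/ΣR = (214 °C − 30.7 °C)/2.483 = 73.82 W/m
From the inner boundary to the calcium silicate/ceramic fibre blanket interface, ΣR_partial = 2.139 m·K/W.
T_interface = T_in − Q'·ΣR_partial = 214 °C − (73.82)(2.139) = 56.1 °C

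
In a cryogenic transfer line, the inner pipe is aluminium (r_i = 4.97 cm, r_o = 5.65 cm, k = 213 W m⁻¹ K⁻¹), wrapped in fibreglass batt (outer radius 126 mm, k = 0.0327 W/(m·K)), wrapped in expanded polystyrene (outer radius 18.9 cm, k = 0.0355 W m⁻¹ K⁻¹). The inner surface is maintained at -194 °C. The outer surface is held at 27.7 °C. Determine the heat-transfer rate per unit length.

Q' = 38.7 W/m

Resistance network (inner→outer):
  R'_aluminium = ln(0.0565/0.0497)/(2πk) = 0.1282/(2π·213) = 9.582×10^-5 m·K/W
  R'_fibreglass batt = ln(0.126/0.0565)/(2πk) = 0.8020/(2π·0.0327) = 3.904 m·K/W
  R'_expanded polystyrene = ln(0.189/0.126)/(2πk) = 0.4055/(2π·0.0355) = 1.818 m·K/W
ΣR = 9.582×10^-5 + 3.904 + 1.818 = 5.722 m·K/W
Q' = ΔT/ΣR = (-194 °C − 27.7 °C)/5.722 = -38.7 W/m
(Negative Q' ⇒ heat flows inward; heat gain = 38.7 W/m.)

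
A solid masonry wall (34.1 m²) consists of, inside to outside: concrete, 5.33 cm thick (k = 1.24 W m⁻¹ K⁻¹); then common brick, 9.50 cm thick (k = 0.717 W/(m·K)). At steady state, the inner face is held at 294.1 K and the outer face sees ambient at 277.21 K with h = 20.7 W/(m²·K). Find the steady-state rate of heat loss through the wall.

Resistance network (inner→outer):
  R_concrete = L/(kA) = 0.0533/(1.24·34.1) = 0.001261 K/W
  R_common brick = L/(kA) = 0.0950/(0.717·34.1) = 0.003886 K/W
  R_conv,out = 1/(hA) = 1/(20.7·34.1) = 0.001417 K/W
ΣR = 0.001261 + 0.003886 + 0.001417 = 0.006564 K/W
Q = ΔT/ΣR = (294.1 K − 277.21 K)/0.006564 = 2570 W

Q = 2.57 kW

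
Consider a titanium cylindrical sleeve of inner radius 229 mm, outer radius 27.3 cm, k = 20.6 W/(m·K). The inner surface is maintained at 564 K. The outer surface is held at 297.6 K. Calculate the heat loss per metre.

Q' = 2πk·ΔT/ln(r₂/r₁) = 2π × 20.6 × 266.4 / ln(0.273/0.229) = 1.96×10^5 W/m

Q' = 1.96×10^5 W/m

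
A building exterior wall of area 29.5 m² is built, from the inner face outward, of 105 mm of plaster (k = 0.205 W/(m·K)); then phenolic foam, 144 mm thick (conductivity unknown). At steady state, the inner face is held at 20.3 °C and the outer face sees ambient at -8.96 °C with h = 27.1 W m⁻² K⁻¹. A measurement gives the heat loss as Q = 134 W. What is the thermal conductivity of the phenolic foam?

ΣR = ΔT/Q = |20.3 − -8.96|/134 = 0.2184 K/W
Known resistances:
  R_plaster = L/(kA) = 0.105/(0.205·29.5) = 0.01736 K/W
  R_conv,out = 1/(hA) = 1/(27.1·29.5) = 0.001251 K/W
R_phenolic foam = ΣR − ΣR_known = 0.2184 − 0.01861 = 0.1998 K/W
L/(kA) = 0.1998 ⇒ k = 0.144/(0.1998·29.5) = 0.0244 W/m·K

k = 0.0244 W/m·K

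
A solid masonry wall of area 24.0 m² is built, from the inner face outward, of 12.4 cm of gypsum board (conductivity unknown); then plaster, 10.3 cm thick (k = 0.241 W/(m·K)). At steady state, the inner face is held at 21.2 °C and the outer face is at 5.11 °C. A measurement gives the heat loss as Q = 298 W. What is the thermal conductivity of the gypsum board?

k = 0.143 W/m·K

ΣR = ΔT/Q = |21.2 − 5.11|/298 = 0.05399 K/W
Known resistances:
  R_plaster = L/(kA) = 0.103/(0.241·24.0) = 0.01781 K/W
R_gypsum board = ΣR − ΣR_known = 0.05399 − 0.01781 = 0.03618 K/W
L/(kA) = 0.03618 ⇒ k = 0.124/(0.03618·24.0) = 0.143 W/m·K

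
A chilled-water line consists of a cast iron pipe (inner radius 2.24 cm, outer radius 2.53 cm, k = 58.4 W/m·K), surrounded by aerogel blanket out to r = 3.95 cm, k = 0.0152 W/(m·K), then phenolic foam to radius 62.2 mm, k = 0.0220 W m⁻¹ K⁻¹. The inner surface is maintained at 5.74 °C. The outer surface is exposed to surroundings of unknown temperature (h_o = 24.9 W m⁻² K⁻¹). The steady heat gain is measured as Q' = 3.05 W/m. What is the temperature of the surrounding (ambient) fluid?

Series resistances:
  R'_cast iron = ln(0.0253/0.0224)/(2πk) = 0.1217/(2π·58.4) = 3.318×10^-4 m·K/W
  R'_aerogel blanket = ln(0.0395/0.0253)/(2πk) = 0.4455/(2π·0.0152) = 4.665 m·K/W
  R'_phenolic foam = ln(0.0622/0.0395)/(2πk) = 0.4541/(2π·0.0220) = 3.285 m·K/W
  R'_conv,out = 1/(2πr h) = 1/(2π·0.0622·24.9) = 0.1028 m·K/W
ΣR = 8.053 m·K/W
ΔT = Q'·ΣR = 3.05 × 8.053 = 24.56 K
Heat flows inward, so T_out = T_in + ΔT = 5.74 + 24.56 = 30.3 °C

T_out = 30.3 °C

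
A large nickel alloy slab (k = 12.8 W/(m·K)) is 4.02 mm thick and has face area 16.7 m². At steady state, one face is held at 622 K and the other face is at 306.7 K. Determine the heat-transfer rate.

Q = 1.68×10^7 W

Q = kA·ΔT/L = 12.8 × 16.7 × |622 K − 306.7 K| / 0.00402 = 1.68×10^7 W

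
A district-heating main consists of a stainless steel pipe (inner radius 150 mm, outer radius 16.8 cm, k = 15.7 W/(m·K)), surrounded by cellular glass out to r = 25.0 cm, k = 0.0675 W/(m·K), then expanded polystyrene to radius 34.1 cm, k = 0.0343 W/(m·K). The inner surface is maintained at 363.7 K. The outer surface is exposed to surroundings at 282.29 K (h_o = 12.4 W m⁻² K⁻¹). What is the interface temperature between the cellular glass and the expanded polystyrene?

T = 332.1 K

Series thermal resistances, inner to outer:
  R'_stainless steel = ln(0.168/0.150)/(2πk) = 0.1133/(2π·15.7) = 0.001149 m·K/W
  R'_cellular glass = ln(0.250/0.168)/(2πk) = 0.3975/(2π·0.0675) = 0.9372 m·K/W
  R'_expanded polystyrene = ln(0.341/0.250)/(2πk) = 0.3104/(2π·0.0343) = 1.440 m·K/W
  R'_conv,out = 1/(2πr h) = 1/(2π·0.341·12.4) = 0.03764 m·K/W
ΣR = 0.001149 + 0.9372 + 1.440 + 0.03764 = 2.416 m·K/W
Q' = ΔT/ΣR = (363.7 K − 282.29 K)/2.416 = 33.70 W/m
From the inner boundary to the cellular glass/expanded polystyrene interface, ΣR_partial = 0.9383 m·K/W.
T_interface = T_in − Q'·ΣR_partial = 363.7 K − (33.70)(0.9383) = 332.1 K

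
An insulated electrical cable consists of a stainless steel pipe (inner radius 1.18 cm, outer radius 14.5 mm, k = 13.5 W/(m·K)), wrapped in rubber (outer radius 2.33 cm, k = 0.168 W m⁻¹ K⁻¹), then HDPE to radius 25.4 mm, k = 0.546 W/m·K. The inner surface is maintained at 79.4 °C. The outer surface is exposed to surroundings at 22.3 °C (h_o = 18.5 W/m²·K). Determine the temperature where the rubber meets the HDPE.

Series thermal resistances, inner to outer:
  R'_stainless steel = ln(0.0145/0.0118)/(2πk) = 0.2060/(2π·13.5) = 0.002429 m·K/W
  R'_rubber = ln(0.0233/0.0145)/(2πk) = 0.4743/(2π·0.168) = 0.4493 m·K/W
  R'_HDPE = ln(0.0254/0.0233)/(2πk) = 0.08630/(2π·0.546) = 0.02515 m·K/W
  R'_conv,out = 1/(2πr h) = 1/(2π·0.0254·18.5) = 0.3387 m·K/W
ΣR = 0.002429 + 0.4493 + 0.02515 + 0.3387 = 0.8156 m·K/W
Q' = ΔT/ΣR = (79.4 °C − 22.3 °C)/0.8156 = 70.01 W/m
From the inner boundary to the rubber/HDPE interface, ΣR_partial = 0.4517 m·K/W.
T_interface = T_in − Q'·ΣR_partial = 79.4 °C − (70.01)(0.4517) = 47.8 °C

T = 47.8 °C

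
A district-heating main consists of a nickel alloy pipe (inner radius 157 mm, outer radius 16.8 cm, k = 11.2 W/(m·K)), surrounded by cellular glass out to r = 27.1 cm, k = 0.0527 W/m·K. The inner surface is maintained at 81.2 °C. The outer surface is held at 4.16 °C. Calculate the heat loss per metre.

Resistance network (inner→outer):
  R'_nickel alloy = ln(0.168/0.157)/(2πk) = 0.06772/(2π·11.2) = 9.623×10^-4 m·K/W
  R'_cellular glass = ln(0.271/0.168)/(2πk) = 0.4782/(2π·0.0527) = 1.444 m·K/W
ΣR = 9.623×10^-4 + 1.444 = 1.445 m·K/W
Q' = ΔT/ΣR = (81.2 °C − 4.16 °C)/1.445 = 53.3 W/m

Q' = 53.3 W/m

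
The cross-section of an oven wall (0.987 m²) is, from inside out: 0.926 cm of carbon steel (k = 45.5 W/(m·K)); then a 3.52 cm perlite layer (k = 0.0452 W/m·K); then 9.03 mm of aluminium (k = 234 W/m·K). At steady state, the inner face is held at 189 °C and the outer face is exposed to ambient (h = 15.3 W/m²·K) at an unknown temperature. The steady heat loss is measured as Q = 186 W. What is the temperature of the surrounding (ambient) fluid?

T_out = 29.9 °C

Sum the resistances:
  R_carbon steel = L/(kA) = 0.00926/(45.5·0.987) = 2.062×10^-4 K/W
  R_perlite = L/(kA) = 0.0352/(0.0452·0.987) = 0.7890 K/W
  R_aluminium = L/(kA) = 0.00903/(234·0.987) = 3.910×10^-5 K/W
  R_conv,out = 1/(hA) = 1/(15.3·0.987) = 0.06622 K/W
ΣR = 0.8555 K/W
ΔT = Q·ΣR = 186 × 0.8555 = 159.1 K
Heat flows outward, so T_out = T_in − ΔT = 189 − 159.1 = 29.9 °C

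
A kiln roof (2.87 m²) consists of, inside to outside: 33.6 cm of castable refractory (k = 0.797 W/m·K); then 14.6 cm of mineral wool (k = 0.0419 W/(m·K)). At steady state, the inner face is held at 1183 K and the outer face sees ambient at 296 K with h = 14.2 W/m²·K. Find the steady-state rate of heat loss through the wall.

Q = 640 W

Treat each layer as a resistance in series:
  R_castable refractory = L/(kA) = 0.336/(0.797·2.87) = 0.1469 K/W
  R_mineral wool = L/(kA) = 0.146/(0.0419·2.87) = 1.214 K/W
  R_conv,out = 1/(hA) = 1/(14.2·2.87) = 0.02454 K/W
ΣR = 0.1469 + 1.214 + 0.02454 = 1.385 K/W
Q = ΔT/ΣR = (1183 K − 296 K)/1.385 = 640 W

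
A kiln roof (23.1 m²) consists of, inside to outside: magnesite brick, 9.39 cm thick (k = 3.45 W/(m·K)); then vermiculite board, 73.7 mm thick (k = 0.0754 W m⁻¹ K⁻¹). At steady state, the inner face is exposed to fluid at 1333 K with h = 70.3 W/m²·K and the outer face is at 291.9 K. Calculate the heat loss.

Treat each layer as a resistance in series:
  R_conv,in = 1/(hA) = 1/(70.3·23.1) = 6.158×10^-4 K/W
  R_magnesite brick = L/(kA) = 0.0939/(3.45·23.1) = 0.001178 K/W
  R_vermiculite board = L/(kA) = 0.0737/(0.0754·23.1) = 0.04231 K/W
ΣR = 6.158×10^-4 + 0.001178 + 0.04231 = 0.04410 K/W
Q = ΔT/ΣR = (1333 K − 291.9 K)/0.04410 = 23600 W

Q = 23600 W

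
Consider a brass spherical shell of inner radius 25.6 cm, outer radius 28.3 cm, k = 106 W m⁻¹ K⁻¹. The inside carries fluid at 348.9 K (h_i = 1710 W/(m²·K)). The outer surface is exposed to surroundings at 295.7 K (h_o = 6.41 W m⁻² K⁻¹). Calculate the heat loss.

Series thermal resistances, inner to outer:
  R_conv,in = 1/(4πr²h) = 1/(4π·0.256²·1710) = 7.101×10^-4 K/W
  R_brass = (1/0.256 − 1/0.283)/(4πk) = 0.3727/(4π·106) = 2.798×10^-4 K/W
  R_conv,out = 1/(4πr²h) = 1/(4π·0.283²·6.41) = 0.1550 K/W
ΣR = 7.101×10^-4 + 2.798×10^-4 + 0.1550 = 0.1560 K/W
Q = ΔT/ΣR = (348.9 K − 295.7 K)/0.1560 = 341 W

Q = 341 W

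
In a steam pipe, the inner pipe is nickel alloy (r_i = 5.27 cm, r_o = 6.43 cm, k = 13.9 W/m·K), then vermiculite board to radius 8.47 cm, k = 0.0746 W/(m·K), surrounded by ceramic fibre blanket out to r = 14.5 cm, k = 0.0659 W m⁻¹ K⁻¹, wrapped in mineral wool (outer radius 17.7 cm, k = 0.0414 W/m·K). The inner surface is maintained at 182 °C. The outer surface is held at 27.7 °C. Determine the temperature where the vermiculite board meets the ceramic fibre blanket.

T = 148 °C

Series thermal resistances, inner to outer:
  R'_nickel alloy = ln(0.0643/0.0527)/(2πk) = 0.1989/(2π·13.9) = 0.002278 m·K/W
  R'_vermiculite board = ln(0.0847/0.0643)/(2πk) = 0.2756/(2π·0.0746) = 0.5879 m·K/W
  R'_ceramic fibre blanket = ln(0.145/0.0847)/(2πk) = 0.5376/(2π·0.0659) = 1.298 m·K/W
  R'_mineral wool = ln(0.177/0.145)/(2πk) = 0.1994/(2π·0.0414) = 0.7666 m·K/W
ΣR = 0.002278 + 0.5879 + 1.298 + 0.7666 = 2.655 m·K/W
Q' = ΔT/ΣR = (182 °C − 27.7 °C)/2.655 = 58.12 W/m
From the inner boundary to the vermiculite board/ceramic fibre blanket interface, ΣR_partial = 0.5902 m·K/W.
T_interface = T_in − Q'·ΣR_partial = 182 °C − (58.12)(0.5902) = 148 °C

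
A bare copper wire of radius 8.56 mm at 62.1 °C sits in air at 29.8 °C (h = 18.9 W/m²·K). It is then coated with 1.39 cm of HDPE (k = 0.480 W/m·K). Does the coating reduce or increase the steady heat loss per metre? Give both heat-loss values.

Critical radius for a cylinder: r_cr = k/h = 0.0254 m = 2.54 cm.
Outer radius after coating: r₂ = 0.00856 + 0.0139 = 0.02246 m.
Since r₁ < r_cr and r₂ ≤ r_cr, the coating moves toward the maximum at r_cr — heat loss rises.
Bare: R = 1/(2πr₁h) = 0.9837 m·K/W; Q = 32.3/0.9837 = 32.8 W/m.
Coated: R = R_cond + R_conv = 0.6948 m·K/W; Q = 32.3/0.6948 = 46.5 W/m.

increases: 32.8 → 46.5 W/m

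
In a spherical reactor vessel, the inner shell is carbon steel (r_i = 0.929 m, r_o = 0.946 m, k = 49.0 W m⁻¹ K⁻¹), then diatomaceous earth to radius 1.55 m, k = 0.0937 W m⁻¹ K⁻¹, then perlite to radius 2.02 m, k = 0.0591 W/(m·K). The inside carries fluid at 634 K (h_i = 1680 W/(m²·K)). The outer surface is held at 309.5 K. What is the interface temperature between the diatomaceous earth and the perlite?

Treat each layer as a resistance in series:
  R_conv,in = 1/(4πr²h) = 1/(4π·0.929²·1680) = 5.488×10^-5 K/W
  R_carbon steel = (1/0.929 − 1/0.946)/(4πk) = 0.01934/(4π·49.0) = 3.141×10^-5 K/W
  R_diatomaceous earth = (1/0.946 − 1/1.55)/(4πk) = 0.4119/(4π·0.0937) = 0.3498 K/W
  R_perlite = (1/1.55 − 1/2.02)/(4πk) = 0.1501/(4π·0.0591) = 0.2021 K/W
ΣR = 5.488×10^-5 + 3.141×10^-5 + 0.3498 + 0.2021 = 0.5520 K/W
Q = ΔT/ΣR = (634 K − 309.5 K)/0.5520 = 587.9 W
From the inner boundary to the diatomaceous earth/perlite interface, ΣR_partial = 0.3499 K/W.
T_interface = T_in − Q·ΣR_partial = 634 K − (587.9)(0.3499) = 428 K

T = 428 K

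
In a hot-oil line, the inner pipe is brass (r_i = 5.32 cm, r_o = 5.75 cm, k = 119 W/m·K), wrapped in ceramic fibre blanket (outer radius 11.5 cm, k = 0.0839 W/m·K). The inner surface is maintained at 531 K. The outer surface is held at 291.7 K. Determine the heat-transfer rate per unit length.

Q' = 182 W/m

Resistance network (inner→outer):
  R'_brass = ln(0.0575/0.0532)/(2πk) = 0.07773/(2π·119) = 1.040×10^-4 m·K/W
  R'_ceramic fibre blanket = ln(0.115/0.0575)/(2πk) = 0.6931/(2π·0.0839) = 1.315 m·K/W
ΣR = 1.040×10^-4 + 1.315 = 1.315 m·K/W
Q' = ΔT/ΣR = (531 K − 291.7 K)/1.315 = 182 W/m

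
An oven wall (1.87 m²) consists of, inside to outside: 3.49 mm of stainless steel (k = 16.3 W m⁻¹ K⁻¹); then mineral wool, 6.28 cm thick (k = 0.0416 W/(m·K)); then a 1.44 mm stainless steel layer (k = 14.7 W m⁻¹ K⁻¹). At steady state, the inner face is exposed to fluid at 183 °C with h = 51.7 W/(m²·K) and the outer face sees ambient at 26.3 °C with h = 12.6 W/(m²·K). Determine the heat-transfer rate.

Q = 182 W

Resistance network (inner→outer):
  R_conv,in = 1/(hA) = 1/(51.7·1.87) = 0.01034 K/W
  R_stainless steel = L/(kA) = 0.00349/(16.3·1.87) = 1.145×10^-4 K/W
  R_mineral wool = L/(kA) = 0.0628/(0.0416·1.87) = 0.8073 K/W
  R_stainless steel = L/(kA) = 0.00144/(14.7·1.87) = 5.238×10^-5 K/W
  R_conv,out = 1/(hA) = 1/(12.6·1.87) = 0.04244 K/W
ΣR = 0.01034 + 1.145×10^-4 + 0.8073 + 5.238×10^-5 + 0.04244 = 0.8602 K/W
Q = ΔT/ΣR = (183 °C − 26.3 °C)/0.8602 = 182 W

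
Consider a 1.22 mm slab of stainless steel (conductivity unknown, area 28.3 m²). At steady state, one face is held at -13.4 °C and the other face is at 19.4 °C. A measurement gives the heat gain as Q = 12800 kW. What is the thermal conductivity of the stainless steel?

ΣR = ΔT/Q = |-13.4 − 19.4|/1.28×10^7 = 2.562×10^-6 K/W
L/(kA) = 2.562×10^-6 ⇒ k = 0.00122/(2.562×10^-6·28.3) = 16.8 W/m·K

k = 16.8 W/m·K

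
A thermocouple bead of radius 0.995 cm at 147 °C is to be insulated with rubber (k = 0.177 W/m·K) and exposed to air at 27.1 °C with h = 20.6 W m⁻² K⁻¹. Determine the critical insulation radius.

r_cr = 1.72 cm

For a sphere, r_cr = 2k_ins/h = 2·0.177/20.6 = 0.0172 m = 1.72 cm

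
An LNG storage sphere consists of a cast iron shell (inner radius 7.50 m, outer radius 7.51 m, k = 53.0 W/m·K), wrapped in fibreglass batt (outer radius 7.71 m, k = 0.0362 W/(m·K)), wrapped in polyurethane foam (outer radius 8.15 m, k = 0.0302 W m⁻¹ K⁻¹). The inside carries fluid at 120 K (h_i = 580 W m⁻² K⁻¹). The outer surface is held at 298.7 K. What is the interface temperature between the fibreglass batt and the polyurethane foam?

Resistance network (inner→outer):
  R_conv,in = 1/(4πr²h) = 1/(4π·7.50²·580) = 2.439×10^-6 K/W
  R_cast iron = (1/7.50 − 1/7.51)/(4πk) = 1.775×10^-4/(4π·53.0) = 2.666×10^-7 K/W
  R_fibreglass batt = (1/7.51 − 1/7.71)/(4πk) = 0.003454/(4π·0.0362) = 0.007593 K/W
  R_polyurethane foam = (1/7.71 − 1/8.15)/(4πk) = 0.007002/(4π·0.0302) = 0.01845 K/W
ΣR = 2.439×10^-6 + 2.666×10^-7 + 0.007593 + 0.01845 = 0.02605 K/W
Q = ΔT/ΣR = (120 K − 298.7 K)/0.02605 = -6860 W
From the inner boundary to the fibreglass batt/polyurethane foam interface, ΣR_partial = 0.007596 K/W.
T_interface = T_in − Q·ΣR_partial = 120 K − (-6860)(0.007596) = 172 K

T = 172 K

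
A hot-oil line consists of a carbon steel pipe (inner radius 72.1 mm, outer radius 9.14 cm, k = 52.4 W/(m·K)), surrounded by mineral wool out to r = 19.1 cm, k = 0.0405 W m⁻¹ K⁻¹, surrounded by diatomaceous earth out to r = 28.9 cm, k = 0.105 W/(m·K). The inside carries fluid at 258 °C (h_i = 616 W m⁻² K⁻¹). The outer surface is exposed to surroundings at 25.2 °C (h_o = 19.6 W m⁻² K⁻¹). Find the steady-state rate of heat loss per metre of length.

Q' = 65.5 W/m

Treat each layer as a resistance in series:
  R'_conv,in = 1/(2πr h) = 1/(2π·0.0721·616) = 0.003583 m·K/W
  R'_carbon steel = ln(0.0914/0.0721)/(2πk) = 0.2372/(2π·52.4) = 7.204×10^-4 m·K/W
  R'_mineral wool = ln(0.191/0.0914)/(2πk) = 0.7370/(2π·0.0405) = 2.896 m·K/W
  R'_diatomaceous earth = ln(0.289/0.191)/(2πk) = 0.4142/(2π·0.105) = 0.6278 m·K/W
  R'_conv,out = 1/(2πr h) = 1/(2π·0.289·19.6) = 0.02810 m·K/W
ΣR = 0.003583 + 7.204×10^-4 + 2.896 + 0.6278 + 0.02810 = 3.556 m·K/W
Q' = ΔT/ΣR = (258 °C − 25.2 °C)/3.556 = 65.5 W/m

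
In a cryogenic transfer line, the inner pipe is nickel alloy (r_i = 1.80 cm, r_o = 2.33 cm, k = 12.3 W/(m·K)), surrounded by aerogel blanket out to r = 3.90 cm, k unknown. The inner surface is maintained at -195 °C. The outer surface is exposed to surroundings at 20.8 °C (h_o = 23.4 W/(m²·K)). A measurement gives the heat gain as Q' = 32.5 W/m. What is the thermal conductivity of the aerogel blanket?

k = 0.0127 W/m·K

ΣR = ΔT/Q' = |-195 − 20.8|/32.5 = 6.640 m·K/W
Known resistances:
  R'_nickel alloy = ln(0.0233/0.0180)/(2πk) = 0.2581/(2π·12.3) = 0.003339 m·K/W
  R'_conv,out = 1/(2πr h) = 1/(2π·0.0390·23.4) = 0.1744 m·K/W
R_aerogel blanket = ΣR − ΣR_known = 6.640 − 0.1777 = 6.462 m·K/W
ln(r₂/r₁)/(2πk) = 6.462 ⇒ k = 0.5151/(2π·6.462) = 0.0127 W/m·K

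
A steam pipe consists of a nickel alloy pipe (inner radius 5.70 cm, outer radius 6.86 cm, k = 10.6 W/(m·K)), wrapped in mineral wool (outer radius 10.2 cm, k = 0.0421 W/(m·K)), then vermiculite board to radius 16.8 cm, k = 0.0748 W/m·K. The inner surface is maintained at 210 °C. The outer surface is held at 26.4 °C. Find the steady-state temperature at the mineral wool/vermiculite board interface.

Series thermal resistances, inner to outer:
  R'_nickel alloy = ln(0.0686/0.0570)/(2πk) = 0.1852/(2π·10.6) = 0.002781 m·K/W
  R'_mineral wool = ln(0.102/0.0686)/(2πk) = 0.3967/(2π·0.0421) = 1.500 m·K/W
  R'_vermiculite board = ln(0.168/0.102)/(2πk) = 0.4990/(2π·0.0748) = 1.062 m·K/W
ΣR = 0.002781 + 1.500 + 1.062 = 2.565 m·K/W
Q' = ΔT/ΣR = (210 °C − 26.4 °C)/2.565 = 71.58 W/m
From the inner boundary to the mineral wool/vermiculite board interface, ΣR_partial = 1.503 m·K/W.
T_interface = T_in − Q'·ΣR_partial = 210 °C − (71.58)(1.503) = 102 °C

T = 102 °C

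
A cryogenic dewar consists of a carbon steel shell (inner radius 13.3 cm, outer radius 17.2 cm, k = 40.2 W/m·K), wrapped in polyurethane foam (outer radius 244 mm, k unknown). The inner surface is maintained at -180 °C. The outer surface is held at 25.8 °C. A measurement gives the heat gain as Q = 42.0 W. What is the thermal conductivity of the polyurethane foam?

ΣR = ΔT/Q = |-180 − 25.8|/42.0 = 4.900 K/W
Known resistances:
  R_carbon steel = (1/0.133 − 1/0.172)/(4πk) = 1.705/(4π·40.2) = 0.003375 K/W
R_polyurethane foam = ΣR − ΣR_known = 4.900 − 0.003375 = 4.897 K/W
(1/r₁−1/r₂)/(4πk) = 4.897 ⇒ k = 1.716/(4π·4.897) = 0.0279 W/m·K

k = 0.0279 W/m·K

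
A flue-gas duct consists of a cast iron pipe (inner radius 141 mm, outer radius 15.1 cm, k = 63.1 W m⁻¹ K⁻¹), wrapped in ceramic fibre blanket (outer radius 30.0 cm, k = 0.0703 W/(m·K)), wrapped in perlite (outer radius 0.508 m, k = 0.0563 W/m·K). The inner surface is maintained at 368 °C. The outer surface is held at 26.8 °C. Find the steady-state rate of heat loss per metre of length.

Q' = 112 W/m

Series thermal resistances, inner to outer:
  R'_cast iron = ln(0.151/0.141)/(2πk) = 0.06852/(2π·63.1) = 1.728×10^-4 m·K/W
  R'_ceramic fibre blanket = ln(0.300/0.151)/(2πk) = 0.6865/(2π·0.0703) = 1.554 m·K/W
  R'_perlite = ln(0.508/0.300)/(2πk) = 0.5267/(2π·0.0563) = 1.489 m·K/W
ΣR = 1.728×10^-4 + 1.554 + 1.489 = 3.043 m·K/W
Q' = ΔT/ΣR = (368 °C − 26.8 °C)/3.043 = 112 W/m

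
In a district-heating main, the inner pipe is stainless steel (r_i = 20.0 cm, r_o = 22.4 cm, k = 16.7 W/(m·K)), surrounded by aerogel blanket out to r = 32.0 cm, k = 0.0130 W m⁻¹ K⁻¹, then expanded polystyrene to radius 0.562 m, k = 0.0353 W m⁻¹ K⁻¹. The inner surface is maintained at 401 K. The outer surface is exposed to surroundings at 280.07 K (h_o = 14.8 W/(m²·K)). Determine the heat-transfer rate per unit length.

Q' = 17.5 W/m

Treat each layer as a resistance in series:
  R'_stainless steel = ln(0.224/0.200)/(2πk) = 0.1133/(2π·16.7) = 0.001080 m·K/W
  R'_aerogel blanket = ln(0.320/0.224)/(2πk) = 0.3567/(2π·0.0130) = 4.367 m·K/W
  R'_expanded polystyrene = ln(0.562/0.320)/(2πk) = 0.5632/(2π·0.0353) = 2.539 m·K/W
  R'_conv,out = 1/(2πr h) = 1/(2π·0.562·14.8) = 0.01913 m·K/W
ΣR = 0.001080 + 4.367 + 2.539 + 0.01913 = 6.926 m·K/W
Q' = ΔT/ΣR = (401 K − 280.07 K)/6.926 = 17.5 W/m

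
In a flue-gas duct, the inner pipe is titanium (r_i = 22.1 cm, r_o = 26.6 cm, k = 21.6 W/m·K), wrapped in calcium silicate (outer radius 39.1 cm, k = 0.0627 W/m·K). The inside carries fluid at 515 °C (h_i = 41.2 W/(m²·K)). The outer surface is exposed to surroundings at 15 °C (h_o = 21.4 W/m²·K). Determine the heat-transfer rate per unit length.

Q' = 492 W/m

Series thermal resistances, inner to outer:
  R'_conv,in = 1/(2πr h) = 1/(2π·0.221·41.2) = 0.01748 m·K/W
  R'_titanium = ln(0.266/0.221)/(2πk) = 0.1853/(2π·21.6) = 0.001366 m·K/W
  R'_calcium silicate = ln(0.391/0.266)/(2πk) = 0.3852/(2π·0.0627) = 0.9778 m·K/W
  R'_conv,out = 1/(2πr h) = 1/(2π·0.391·21.4) = 0.01902 m·K/W
ΣR = 0.01748 + 0.001366 + 0.9778 + 0.01902 = 1.016 m·K/W
Q' = ΔT/ΣR = (515 °C − 15 °C)/1.016 = 492 W/m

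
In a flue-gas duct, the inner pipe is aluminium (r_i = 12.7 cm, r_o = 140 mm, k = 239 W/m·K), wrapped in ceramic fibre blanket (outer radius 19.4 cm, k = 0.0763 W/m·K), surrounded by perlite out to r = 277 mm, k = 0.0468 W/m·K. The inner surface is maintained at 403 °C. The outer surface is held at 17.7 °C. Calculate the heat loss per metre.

Resistance network (inner→outer):
  R'_aluminium = ln(0.140/0.127)/(2πk) = 0.09746/(2π·239) = 6.490×10^-5 m·K/W
  R'_ceramic fibre blanket = ln(0.194/0.140)/(2πk) = 0.3262/(2π·0.0763) = 0.6805 m·K/W
  R'_perlite = ln(0.277/0.194)/(2πk) = 0.3562/(2π·0.0468) = 1.211 m·K/W
ΣR = 6.490×10^-5 + 0.6805 + 1.211 = 1.892 m·K/W
Q' = ΔT/ΣR = (403 °C − 17.7 °C)/1.892 = 204 W/m

Q' = 204 W/m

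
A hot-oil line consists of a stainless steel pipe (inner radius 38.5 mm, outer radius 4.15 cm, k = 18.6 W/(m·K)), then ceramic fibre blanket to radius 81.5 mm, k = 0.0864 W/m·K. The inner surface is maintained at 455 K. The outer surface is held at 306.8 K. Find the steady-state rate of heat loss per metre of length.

Resistance network (inner→outer):
  R'_stainless steel = ln(0.0415/0.0385)/(2πk) = 0.07504/(2π·18.6) = 6.421×10^-4 m·K/W
  R'_ceramic fibre blanket = ln(0.0815/0.0415)/(2πk) = 0.6749/(2π·0.0864) = 1.243 m·K/W
ΣR = 6.421×10^-4 + 1.243 = 1.244 m·K/W
Q' = ΔT/ΣR = (455 K − 306.8 K)/1.244 = 119 W/m

Q' = 119 W/m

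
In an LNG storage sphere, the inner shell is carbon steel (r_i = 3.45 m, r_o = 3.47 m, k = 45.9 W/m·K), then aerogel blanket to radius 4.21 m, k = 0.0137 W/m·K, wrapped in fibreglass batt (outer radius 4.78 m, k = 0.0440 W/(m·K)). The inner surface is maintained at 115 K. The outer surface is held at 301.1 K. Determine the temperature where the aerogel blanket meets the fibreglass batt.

T = 273.5 K

Resistance network (inner→outer):
  R_carbon steel = (1/3.45 − 1/3.47)/(4πk) = 0.001671/(4π·45.9) = 2.896×10^-6 K/W
  R_aerogel blanket = (1/3.47 − 1/4.21)/(4πk) = 0.05065/(4π·0.0137) = 0.2942 K/W
  R_fibreglass batt = (1/4.21 − 1/4.78)/(4πk) = 0.02832/(4π·0.0440) = 0.05123 K/W
ΣR = 2.896×10^-6 + 0.2942 + 0.05123 = 0.3454 K/W
Q = ΔT/ΣR = (115 K − 301.1 K)/0.3454 = -538.8 W
From the inner boundary to the aerogel blanket/fibreglass batt interface, ΣR_partial = 0.2942 K/W.
T_interface = T_in − Q·ΣR_partial = 115 K − (-538.8)(0.2942) = 273.5 K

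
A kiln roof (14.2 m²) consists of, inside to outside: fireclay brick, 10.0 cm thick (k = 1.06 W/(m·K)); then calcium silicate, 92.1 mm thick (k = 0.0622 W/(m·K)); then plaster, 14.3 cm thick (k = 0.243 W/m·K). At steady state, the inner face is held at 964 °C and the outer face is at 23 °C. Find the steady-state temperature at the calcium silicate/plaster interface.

Treat each layer as a resistance in series:
  R_fireclay brick = L/(kA) = 0.100/(1.06·14.2) = 0.006644 K/W
  R_calcium silicate = L/(kA) = 0.0921/(0.0622·14.2) = 0.1043 K/W
  R_plaster = L/(kA) = 0.143/(0.243·14.2) = 0.04144 K/W
ΣR = 0.006644 + 0.1043 + 0.04144 = 0.1524 K/W
Q = ΔT/ΣR = (964 °C − 23 °C)/0.1524 = 6175 W
From the inner boundary to the calcium silicate/plaster interface, ΣR_partial = 0.1109 K/W.
T_interface = T_in − Q·ΣR_partial = 964 °C − (6175)(0.1109) = 279 °C

T = 279 °C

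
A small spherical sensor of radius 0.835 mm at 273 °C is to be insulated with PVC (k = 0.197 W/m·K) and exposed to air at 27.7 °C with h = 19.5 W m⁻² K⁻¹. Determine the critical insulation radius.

r_cr = 2.02 cm

For a sphere, r_cr = 2k_ins/h = 2·0.197/19.5 = 0.0202 m = 2.02 cm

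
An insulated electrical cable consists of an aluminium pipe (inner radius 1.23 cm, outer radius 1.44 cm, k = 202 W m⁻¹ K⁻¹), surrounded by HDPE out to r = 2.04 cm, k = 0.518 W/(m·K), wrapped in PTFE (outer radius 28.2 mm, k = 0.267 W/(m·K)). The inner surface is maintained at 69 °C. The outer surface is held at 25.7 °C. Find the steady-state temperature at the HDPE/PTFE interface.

Treat each layer as a resistance in series:
  R'_aluminium = ln(0.0144/0.0123)/(2πk) = 0.1576/(2π·202) = 1.242×10^-4 m·K/W
  R'_HDPE = ln(0.0204/0.0144)/(2πk) = 0.3483/(2π·0.518) = 0.1070 m·K/W
  R'_PTFE = ln(0.0282/0.0204)/(2πk) = 0.3238/(2π·0.267) = 0.1930 m·K/W
ΣR = 1.242×10^-4 + 0.1070 + 0.1930 = 0.3001 m·K/W
Q' = ΔT/ΣR = (69 °C − 25.7 °C)/0.3001 = 144.3 W/m
From the inner boundary to the HDPE/PTFE interface, ΣR_partial = 0.1071 m·K/W.
T_interface = T_in − Q'·ΣR_partial = 69 °C − (144.3)(0.1071) = 53.5 °C

T = 53.5 °C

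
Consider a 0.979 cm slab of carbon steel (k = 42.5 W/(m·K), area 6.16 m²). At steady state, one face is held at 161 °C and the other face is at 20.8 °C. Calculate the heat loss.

Q = 3750 kW

Q = kA·ΔT/L = 42.5 × 6.16 × |161 °C − 20.8 °C| / 0.00979 = 3.75×10^6 W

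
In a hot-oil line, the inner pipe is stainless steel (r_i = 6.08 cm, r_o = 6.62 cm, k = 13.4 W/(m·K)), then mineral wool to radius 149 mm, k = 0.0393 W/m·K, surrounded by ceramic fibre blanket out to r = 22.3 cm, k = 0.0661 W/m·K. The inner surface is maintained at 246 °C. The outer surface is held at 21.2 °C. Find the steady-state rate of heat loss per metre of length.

Q' = 52.8 W/m

Treat each layer as a resistance in series:
  R'_stainless steel = ln(0.0662/0.0608)/(2πk) = 0.08509/(2π·13.4) = 0.001011 m·K/W
  R'_mineral wool = ln(0.149/0.0662)/(2πk) = 0.8113/(2π·0.0393) = 3.285 m·K/W
  R'_ceramic fibre blanket = ln(0.223/0.149)/(2πk) = 0.4032/(2π·0.0661) = 0.9709 m·K/W
ΣR = 0.001011 + 3.285 + 0.9709 = 4.257 m·K/W
Q' = ΔT/ΣR = (246 °C − 21.2 °C)/4.257 = 52.8 W/m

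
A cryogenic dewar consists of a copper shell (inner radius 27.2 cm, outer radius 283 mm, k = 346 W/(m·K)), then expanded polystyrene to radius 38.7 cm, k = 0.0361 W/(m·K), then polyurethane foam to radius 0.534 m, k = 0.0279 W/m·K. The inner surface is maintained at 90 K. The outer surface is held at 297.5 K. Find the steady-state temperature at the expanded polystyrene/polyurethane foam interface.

Resistance network (inner→outer):
  R_copper = (1/0.272 − 1/0.283)/(4πk) = 0.1429/(4π·346) = 3.287×10^-5 K/W
  R_expanded polystyrene = (1/0.283 − 1/0.387)/(4πk) = 0.9496/(4π·0.0361) = 2.093 K/W
  R_polyurethane foam = (1/0.387 − 1/0.534)/(4πk) = 0.7113/(4π·0.0279) = 2.029 K/W
ΣR = 3.287×10^-5 + 2.093 + 2.029 = 4.122 K/W
Q = ΔT/ΣR = (90 K − 297.5 K)/4.122 = -50.34 W
From the inner boundary to the expanded polystyrene/polyurethane foam interface, ΣR_partial = 2.093 K/W.
T_interface = T_in − Q·ΣR_partial = 90 K − (-50.34)(2.093) = 195.4 K

T = 195.4 K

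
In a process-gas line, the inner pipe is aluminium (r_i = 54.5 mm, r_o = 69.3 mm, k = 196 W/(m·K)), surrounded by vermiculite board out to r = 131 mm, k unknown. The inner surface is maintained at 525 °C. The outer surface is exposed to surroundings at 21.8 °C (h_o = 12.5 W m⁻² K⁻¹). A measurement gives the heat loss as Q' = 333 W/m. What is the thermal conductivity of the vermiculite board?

ΣR = ΔT/Q' = |525 − 21.8|/333 = 1.511 m·K/W
Known resistances:
  R'_aluminium = ln(0.0693/0.0545)/(2πk) = 0.2402/(2π·196) = 1.951×10^-4 m·K/W
  R'_conv,out = 1/(2πr h) = 1/(2π·0.131·12.5) = 0.09719 m·K/W
R_vermiculite board = ΣR − ΣR_known = 1.511 − 0.09739 = 1.414 m·K/W
ln(r₂/r₁)/(2πk) = 1.414 ⇒ k = 0.6368/(2π·1.414) = 0.0717 W/m·K

k = 0.0717 W/m·K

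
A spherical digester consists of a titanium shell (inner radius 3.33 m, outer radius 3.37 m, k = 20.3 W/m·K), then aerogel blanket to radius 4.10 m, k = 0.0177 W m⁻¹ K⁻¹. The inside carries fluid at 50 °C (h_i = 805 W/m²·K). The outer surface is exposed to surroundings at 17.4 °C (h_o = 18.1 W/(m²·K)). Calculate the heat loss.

Series thermal resistances, inner to outer:
  R_conv,in = 1/(4πr²h) = 1/(4π·3.33²·805) = 8.915×10^-6 K/W
  R_titanium = (1/3.33 − 1/3.37)/(4πk) = 0.003564/(4π·20.3) = 1.397×10^-5 K/W
  R_aerogel blanket = (1/3.37 − 1/4.10)/(4πk) = 0.05283/(4π·0.0177) = 0.2375 K/W
  R_conv,out = 1/(4πr²h) = 1/(4π·4.10²·18.1) = 2.615×10^-4 K/W
ΣR = 8.915×10^-6 + 1.397×10^-5 + 0.2375 + 2.615×10^-4 = 0.2378 K/W
Q = ΔT/ΣR = (50 °C − 17.4 °C)/0.2378 = 137 W

Q = 137 W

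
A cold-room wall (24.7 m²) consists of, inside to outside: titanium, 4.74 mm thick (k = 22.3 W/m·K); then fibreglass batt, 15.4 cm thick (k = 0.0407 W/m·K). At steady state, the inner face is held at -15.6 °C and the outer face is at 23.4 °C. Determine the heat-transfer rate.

Series thermal resistances, inner to outer:
  R_titanium = L/(kA) = 0.00474/(22.3·24.7) = 8.606×10^-6 K/W
  R_fibreglass batt = L/(kA) = 0.154/(0.0407·24.7) = 0.1532 K/W
ΣR = 8.606×10^-6 + 0.1532 = 0.1532 K/W
Q = ΔT/ΣR = (-15.6 °C − 23.4 °C)/0.1532 = -255 W
(Negative Q ⇒ heat flows inward; heat gain = 255 W.)

Q = 255 W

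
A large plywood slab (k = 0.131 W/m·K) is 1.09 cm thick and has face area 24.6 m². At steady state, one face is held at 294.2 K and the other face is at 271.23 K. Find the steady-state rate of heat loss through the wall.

Q = kA·ΔT/L = 0.131 × 24.6 × |294.2 K − 271.23 K| / 0.0109 = 6790 W

Q = 6.79 kW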